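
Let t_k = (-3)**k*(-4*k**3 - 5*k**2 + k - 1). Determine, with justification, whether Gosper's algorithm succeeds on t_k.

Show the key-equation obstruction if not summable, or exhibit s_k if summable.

Yes. s_k = (-3)**k*(k**3 - k**2 - k + 1).

r(k) = 3*(k - 4*(k + 1)**3 - 5*(k + 1)**2)/(4*k**3 + 5*k**2 - k + 1) after simplifying.
So A=-3 and B=1, with C=k**3 + 5*k**2/4 - k/4 + 1/4.
Set up (-3)·f(k+1) − (1)·f(k) − (k**3 + 5*k**2/4 - k/4 + 1/4) = 0.
deg f ≤ 3 (via 0,0,3).
Solve for f: f(k) = -(k - 1)**2*(k + 1)/4 (degree 3 ≤ 3).
R(k) = B(k−1)·f(k)/C(k) = -(k - 1)**2*(k + 1)/(4*k**3 + 5*k**2 - k + 1); s_k = R·t_k = (-3)**k*(k**3 - k**2 - k + 1).
s_(k+1) − s_k = (-3)**k*(-4*k**3 - 5*k**2 + k - 1) = t_k.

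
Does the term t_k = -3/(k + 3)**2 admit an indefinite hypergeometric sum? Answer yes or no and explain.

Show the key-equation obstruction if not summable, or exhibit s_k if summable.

No — key equation has no polynomial f.

Step 1: r(k) = (k + 3)**2/(k + 4)**2.
Take A(k)=k**2 + 6*k + 9, B(k)=k**2 + 8*k + 16, C(k)=1.
Need (k**2 + 6*k + 9)·f(k+1) − (k**2 + 6*k + 9)·f(k) = 1.
From deg A=2, deg B=2, deg C=0: d=0.
Write f(k) = c0. Then LHS − RHS = -1, requiring -1 = 0: contradictory. No certificate.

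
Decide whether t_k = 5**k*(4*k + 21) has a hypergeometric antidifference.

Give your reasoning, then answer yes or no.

Step 1: r(k) = 5*(4*k + 25)/(4*k + 21).
Take A(k)=5, B(k)=1, C(k)=k + 21/4.
Solve (5)·f(k+1) − (1)·f(k) = k + 21/4.
Degrees (0,0,1) ⇒ d ≤ 1.
Match coefficients ⇒ f(k) = (k + 4)/4.
Then R = B(k−1)f/C = (k + 4)/(4*k + 21), so s_k = R(k)·t_k = 5**k*(k + 4).
s_(k+1) − s_k = 5**k*(4*k + 21) = t_k.

Yes. s_k = 5**k*(k + 4).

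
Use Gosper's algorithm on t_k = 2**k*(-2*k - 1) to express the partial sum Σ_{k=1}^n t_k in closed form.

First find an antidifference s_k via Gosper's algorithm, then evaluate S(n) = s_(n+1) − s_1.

S(n) = -4*2**n*n + 2*2**n - 2

r(k) = 2*(2*k + 3)/(2*k + 1) after simplifying.
Gosper form: A/B · C(k+1)/C(k) with A=2, B=1, C=k + 1/2.
f must satisfy (2)·f(k+1) − (1)·f(k) = k + 1/2.
Bound: deg f ≤ 1.
A polynomial solution: f(k) = (2*k - 3)/2.
Get s_k = R·t_k = 2**k*(3 - 2*k) with R(k) = B(k−1)f(k)/C(k) = (2*k - 3)/(2*k + 1).
Check: Δs_k = 2**k*(-2*k - 1). ✓
Σ_(k=1)^n t_k = s_(n+1) − s_(1) = (2**(n + 1)*(1 - 2*n)) − (2), i.e. -4*2**n*n + 2*2**n - 2.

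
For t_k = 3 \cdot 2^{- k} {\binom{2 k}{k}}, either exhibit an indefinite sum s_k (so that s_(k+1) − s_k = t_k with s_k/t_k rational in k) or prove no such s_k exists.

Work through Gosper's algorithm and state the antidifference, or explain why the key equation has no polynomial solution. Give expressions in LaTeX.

none — t_k is not Gosper-summable

The ratio is (2*k + 1)/(k + 1).
Take A(k)=2*k + 1, B(k)=k + 1, C(k)=1.
Need (2*k + 1)·f(k+1) − (k)·f(k) = 1.
Bound: deg f ≤ -1.
d = -1 < 0 ⇒ no nonzero polynomial f; not summable.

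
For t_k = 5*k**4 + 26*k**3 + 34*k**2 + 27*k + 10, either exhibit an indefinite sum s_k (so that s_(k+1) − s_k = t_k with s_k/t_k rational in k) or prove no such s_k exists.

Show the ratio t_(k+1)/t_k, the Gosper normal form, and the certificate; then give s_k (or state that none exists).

The ratio is (5*k**4 + 46*k**3 + 142*k**2 + 193*k + 102)/(5*k**4 + 26*k**3 + 34*k**2 + 27*k + 10).
Factor: A=1; B=1; C=k**4 + 26*k**3/5 + 34*k**2/5 + 27*k/5 + 2.
f must satisfy (1)·f(k+1) − (1)·f(k) = k**4 + 26*k**3/5 + 34*k**2/5 + 27*k/5 + 2.
Bound: deg f ≤ 5.
Match coefficients ⇒ f(k) = k*(k**4 + 4*k**3 + 3*k + 2)/5.
So s_k = (B(k−1)f/C)·t_k = (k*(k**4 + 4*k**3 + 3*k + 2)/(5*k**4 + 26*k**3 + 34*k**2 + 27*k + 10))·t_k = k*(k**4 + 4*k**3 + 3*k + 2).
Check: Δs_k = 5*k**4 + 26*k**3 + 34*k**2 + 27*k + 10. ✓

s_k = k*(k**4 + 4*k**3 + 3*k + 2)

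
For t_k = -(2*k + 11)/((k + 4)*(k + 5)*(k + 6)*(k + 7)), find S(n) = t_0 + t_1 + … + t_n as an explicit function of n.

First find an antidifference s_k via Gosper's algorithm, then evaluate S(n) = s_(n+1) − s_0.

r(k) = (k + 4)*(2*k + 13)/((k + 8)*(2*k + 11)) after simplifying.
So A=k + 4 and B=k + 8, with C=k + 11/2.
f must satisfy (k + 4)·f(k+1) − (k + 7)·f(k) = k + 11/2.
d = 3 from the (1,1,1) case.
Coefficient equations give f(k) = k*(k + 5)*(k + 10)/48.
Certificate R = B(k−1)f/C = k*(k + 5)*(k + 7)*(k + 10)/(24*(2*k + 11)) gives s_k = k*(-k - 10)/(24*(k**2 + 10*k + 24)).
s_(k+1) − s_k = (-2*k - 11)/(k**4 + 22*k**3 + 179*k**2 + 638*k + 840) = t_k.
Telescope: S(n) = s_(n+1) − s_(0) = (-n**2 - 12*n - 11)/(24*(n**2 + 12*n + 35)) − (0) = (-n**2 - 12*n - 11)/(24*(n**2 + 12*n + 35)).

S(n) = (-n**2 - 12*n - 11)/(24*(n**2 + 12*n + 35))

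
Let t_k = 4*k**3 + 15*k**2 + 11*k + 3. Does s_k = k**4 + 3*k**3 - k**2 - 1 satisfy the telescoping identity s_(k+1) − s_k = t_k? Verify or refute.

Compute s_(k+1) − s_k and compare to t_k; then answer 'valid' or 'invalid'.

valid (s_(k+1) − s_k reduces to t_k)

s_(k+1) = (k + 1)**4 + 3*(k + 1)**3 - (k + 1)**2 - 1
s_(k+1) − s_k = 4*k**3 + 15*k**2 + 11*k + 3
(s_(k+1) − s_k) − t_k = 0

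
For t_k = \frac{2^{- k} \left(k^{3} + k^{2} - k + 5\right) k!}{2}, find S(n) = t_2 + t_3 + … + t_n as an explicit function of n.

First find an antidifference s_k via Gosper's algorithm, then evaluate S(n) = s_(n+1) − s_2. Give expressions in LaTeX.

Compute t_(k+1)/t_k: get (k + 1)*(-k + (k + 1)**3 + (k + 1)**2 + 4)/(2*(k**3 + k**2 - k + 5)).
So A=k/2 + 1/2 and B=1, with C=k**3 + k**2 - k + 5.
f must satisfy (k/2 + 1/2)·f(k+1) − (1)·f(k) = k**3 + k**2 - k + 5.
From deg A=1, deg B=0, deg C=3: d=2.
Coefficient equations give f(k) = 2*(k - 2)*(k + 2).
Then R = B(k−1)f/C = 2*(k - 2)*(k + 2)/(k**3 + k**2 - k + 5), so s_k = R(k)·t_k = (k - 2)*(k + 2)*factorial(k)/2**k.
s_(k+1) − s_k = (k**3 + k**2 - k + 5)*factorial(k)/(2*2**k) = t_k.
Σ_(k=2)^n t_k = s_(n+1) − s_(2) = (2**(-n - 1)*(n - 1)*(n + 3)*factorial(n + 1)) − (0), i.e. 2**(-n - 1)*(n - 1)*(n + 3)*factorial(n + 1).

S(n) = 2^{- n - 1} \left(n - 1\right) \left(n + 3\right) \left(n + 1\right)!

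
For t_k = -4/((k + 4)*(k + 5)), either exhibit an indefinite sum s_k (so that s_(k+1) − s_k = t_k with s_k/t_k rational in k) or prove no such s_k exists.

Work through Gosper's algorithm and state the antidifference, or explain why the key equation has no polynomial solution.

Ratio r(k) = (k + 4)/(k + 6).
Factor: A=k + 4; B=k + 6; C=1.
Key eq: (k + 4)·f(k+1) = (k + 5)·f(k) + (1).
deg f ≤ 1 (via 1,1,0).
Solving with deg f ≤ 1: f(k) = k/4.
So s_k = (B(k−1)f/C)·t_k = (k*(k + 5)/4)·t_k = -k/(k + 4).
Verify: -4/(k**2 + 9*k + 20) matches t_k.

s_k = -k/(k + 4)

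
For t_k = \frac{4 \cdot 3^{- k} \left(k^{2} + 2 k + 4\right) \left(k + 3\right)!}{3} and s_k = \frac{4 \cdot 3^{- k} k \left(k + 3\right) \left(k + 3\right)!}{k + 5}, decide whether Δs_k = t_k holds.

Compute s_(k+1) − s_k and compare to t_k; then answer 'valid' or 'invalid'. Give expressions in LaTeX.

s_(k+1) = 4*(k + 1)*(k + 4)*factorial(k + 4)/(3*3**k*(k + 6))
s_(k+1) − s_k = 4*(k**4 + 11*k**3 + 42*k**2 + 82*k + 80)*factorial(k + 3)/(3*3**k*(k + 5)*(k + 6))
(s_(k+1) − s_k) − t_k = -8*(k**3 + 7*k**2 + 11*k + 20)*factorial(k + 3)/(3*3**k*(k + 5)*(k + 6))

Invalid: residual - \frac{8 \cdot 3^{- k} \left(k^{3} + 7 k^{2} + 11 k + 20\right) \left(k + 3\right)!}{3 \left(k + 5\right) \left(k + 6\right)} ≠ 0.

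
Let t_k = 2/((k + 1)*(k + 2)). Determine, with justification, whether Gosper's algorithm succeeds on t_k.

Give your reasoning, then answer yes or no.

The ratio is (k + 1)/(k + 3).
Factor: A=k + 1; B=k + 3; C=1.
Key eq: (k + 1)·f(k+1) = (k + 2)·f(k) + (1).
Bound: deg f ≤ 1.
Coefficient equations give f(k) = k.
R(k) = B(k−1)·f(k)/C(k) = k*(k + 2); s_k = R·t_k = 2*k/(k + 1).
Check: Δs_k = 2/(k**2 + 3*k + 2). ✓

Yes. s_k = 2*k/(k + 1).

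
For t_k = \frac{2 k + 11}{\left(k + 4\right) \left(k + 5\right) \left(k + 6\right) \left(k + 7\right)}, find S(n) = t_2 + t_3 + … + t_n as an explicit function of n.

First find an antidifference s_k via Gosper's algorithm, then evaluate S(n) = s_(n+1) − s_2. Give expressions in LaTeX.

t_(k+1)/t_k = (k + 4)*(2*k + 13)/((k + 8)*(2*k + 11)).
A = k + 4, B = k + 8, C = k + 11/2.
f must satisfy (k + 4)·f(k+1) − (k + 7)·f(k) = k + 11/2.
deg f ≤ 3 (via 1,1,1).
A polynomial solution: f(k) = k*(k + 5)*(k + 10)/48.
Get s_k = R·t_k = k*(k + 10)/(24*(k**2 + 10*k + 24)) with R(k) = B(k−1)f(k)/C(k) = k*(k + 5)*(k + 7)*(k + 10)/(24*(2*k + 11)).
Δs = (2*k + 11)/(k**4 + 22*k**3 + 179*k**2 + 638*k + 840), as required.
s_(n+1) = (n**2 + 12*n + 11)/(24*(n**2 + 12*n + 35)) and s_(2) = 1/48, so S(n) = (n**2 + 12*n - 13)/(48*(n**2 + 12*n + 35)).

S(n) = \frac{n^{2} + 12 n - 13}{48 \left(n^{2} + 12 n + 35\right)}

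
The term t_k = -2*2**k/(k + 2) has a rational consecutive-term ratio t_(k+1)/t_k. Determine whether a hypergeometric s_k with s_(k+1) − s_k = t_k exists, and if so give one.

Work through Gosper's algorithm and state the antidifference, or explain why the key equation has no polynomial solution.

none (Gosper's algorithm certifies no s_k)

Compute t_(k+1)/t_k: get 2*(k + 2)/(k + 3).
So A=2*k + 4 and B=k + 3, with C=1.
Solve (2*k + 4)·f(k+1) − (k + 2)·f(k) = 1.
deg f ≤ -1 (via 1,1,0).
d = -1 < 0 ⇒ no nonzero polynomial f; not summable.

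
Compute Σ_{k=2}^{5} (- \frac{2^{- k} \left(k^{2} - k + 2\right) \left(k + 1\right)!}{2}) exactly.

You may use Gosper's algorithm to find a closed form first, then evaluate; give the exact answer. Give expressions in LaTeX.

The ratio is (k + 2)*(-k + (k + 1)**2 + 1)/(2*(k**2 - k + 2)).
Factor: A=k/2 + 1; B=1; C=k**2 - k + 2.
Set up (k/2 + 1)·f(k+1) − (1)·f(k) − (k**2 - k + 2) = 0.
d = 1 from the (1,0,2) case.
Solve for f: f(k) = 2*(k - 2) (degree 1 ≤ 1).
Certificate R = B(k−1)f/C = 2*(k - 2)/(k**2 - k + 2) gives s_k = -(k - 2)*factorial(k + 1)/2**k.
Δs = -(k**2 - k + 2)*factorial(k + 1)/(2*2**k), as required.
Sum = s_(6) − s_(2); s_(6) = -315, s_(2) = 0 ⇒ -315.

Σ = -315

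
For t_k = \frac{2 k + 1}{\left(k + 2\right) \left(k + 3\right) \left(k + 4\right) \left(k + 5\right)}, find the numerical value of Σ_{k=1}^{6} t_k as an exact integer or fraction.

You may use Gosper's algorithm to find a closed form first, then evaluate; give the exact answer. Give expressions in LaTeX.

t_(k+1)/t_k = (k + 2)*(2*k + 3)/((k + 6)*(2*k + 1)).
So A=k + 2 and B=k + 6, with C=k + 1/2.
f must satisfy (k + 2)·f(k+1) − (k + 5)·f(k) = k + 1/2.
Degrees (1,1,1) ⇒ d ≤ 3.
Coefficient equations give f(k) = k*(k**2 + 9*k + 2)/48.
Get s_k = R·t_k = k*(k**2 + 9*k + 2)/(24*(k + 2)*(k + 3)*(k + 4)) with R(k) = B(k−1)f(k)/C(k) = k*(k + 5)*(k**2 + 9*k + 2)/(24*(2*k + 1)).
Δs = (2*k + 1)/(k**4 + 14*k**3 + 71*k**2 + 154*k + 120), as required.
Telescoping: Σ = s_(7) − s_(1) = 133/3960 − (1/120) = 5/198.

Σ = 5/198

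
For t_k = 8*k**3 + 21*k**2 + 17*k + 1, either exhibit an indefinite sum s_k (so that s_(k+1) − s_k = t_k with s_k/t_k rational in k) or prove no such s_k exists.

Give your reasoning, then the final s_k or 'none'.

s_k = k*(2*k**3 + 3*k**2 - 4)

r(k) = (8*k**3 + 45*k**2 + 83*k + 47)/(8*k**3 + 21*k**2 + 17*k + 1) after simplifying.
Gosper form: A/B · C(k+1)/C(k) with A=1, B=1, C=k**3 + 21*k**2/8 + 17*k/8 + 1/8.
Set up (1)·f(k+1) − (1)·f(k) − (k**3 + 21*k**2/8 + 17*k/8 + 1/8) = 0.
d = 4 from the (0,0,3) case.
A polynomial solution: f(k) = k*(2*k**3 + 3*k**2 - 4)/8.
R(k) = B(k−1)·f(k)/C(k) = k*(2*k**3 + 3*k**2 - 4)/(8*k**3 + 21*k**2 + 17*k + 1); s_k = R·t_k = k*(2*k**3 + 3*k**2 - 4).
Verify: 8*k**3 + 21*k**2 + 17*k + 1 matches t_k.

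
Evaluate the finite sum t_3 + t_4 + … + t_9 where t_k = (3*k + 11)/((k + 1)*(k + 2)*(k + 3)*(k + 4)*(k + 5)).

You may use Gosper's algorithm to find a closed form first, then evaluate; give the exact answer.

Ratio r(k) = (k + 1)*(3*k + 14)/((k + 6)*(3*k + 11)).
Gosper form: A/B · C(k+1)/C(k) with A=k + 1, B=k + 6, C=k + 11/3.
Key eq: (k + 1)·f(k+1) = (k + 5)·f(k) + (k + 11/3).
Degrees (1,1,1) ⇒ d ≤ 4.
A polynomial solution: f(k) = k*(k + 3)*(k**2 + 7*k + 14)/24.
So s_k = (B(k−1)f/C)·t_k = (k*(k + 3)*(k + 5)*(k**2 + 7*k + 14)/(8*(3*k + 11)))·t_k = k*(k**2 + 7*k + 14)/(8*(k**3 + 7*k**2 + 14*k + 8)).
Verify: (3*k + 11)/(k**5 + 15*k**4 + 85*k**3 + 225*k**2 + 274*k + 120) matches t_k.
Evaluate s at k=10 and k=3: 115/924 and 33/280; difference 61/9240.

Σ = 61/9240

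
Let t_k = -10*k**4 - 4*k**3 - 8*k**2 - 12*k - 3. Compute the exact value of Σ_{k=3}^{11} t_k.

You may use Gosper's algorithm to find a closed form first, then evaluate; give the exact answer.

r(k) = (10*k**4 + 44*k**3 + 80*k**2 + 80*k + 37)/(10*k**4 + 4*k**3 + 8*k**2 + 12*k + 3) after simplifying.
Take A(k)=1, B(k)=1, C(k)=k**4 + 2*k**3/5 + 4*k**2/5 + 6*k/5 + 3/10.
Set up (1)·f(k+1) − (1)·f(k) − (k**4 + 2*k**3/5 + 4*k**2/5 + 6*k/5 + 3/10) = 0.
Degrees (0,0,4) ⇒ d ≤ 5.
A polynomial solution: f(k) = k*(2*k**4 - 4*k**3 + 4*k**2 + 3*k - 2)/10.
Certificate R = B(k−1)f/C = k*(2*k**4 - 4*k**3 + 4*k**2 + 3*k - 2)/(10*k**4 + 4*k**3 + 8*k**2 + 12*k + 3) gives s_k = k*(-2*k**4 + 4*k**3 - 4*k**2 - 3*k + 2).
Δs = -10*k**4 - 4*k**3 - 8*k**2 - 12*k - 3, as required.
Telescoping: Σ = s_(12) − s_(3) = -422040 − (-291) = -421749.

Σ = -421749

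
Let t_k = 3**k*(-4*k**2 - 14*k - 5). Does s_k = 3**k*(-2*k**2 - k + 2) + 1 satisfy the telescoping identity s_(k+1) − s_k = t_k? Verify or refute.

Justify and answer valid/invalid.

s_(k+1) = 3**(k + 1)*(-k - 2*(k + 1)**2 + 1) + 1
s_(k+1) − s_k = 3**k*(-4*k**2 - 14*k - 5)
(s_(k+1) − s_k) − t_k = 0

Valid — Δs_k = t_k.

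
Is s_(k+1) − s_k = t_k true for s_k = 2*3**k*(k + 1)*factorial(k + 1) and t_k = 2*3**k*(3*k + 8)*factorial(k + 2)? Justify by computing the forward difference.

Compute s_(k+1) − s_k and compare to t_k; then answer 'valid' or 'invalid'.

Invalid: residual -2*3**k*(3*k + 5)*factorial(k + 1) ≠ 0.

s_(k+1) = 6*3**k*(k + 2)*factorial(k + 2)
s_(k+1) − s_k = 2*3**k*(3*k**2 + 11*k + 11)*factorial(k + 1)
(s_(k+1) − s_k) − t_k = -2*3**k*(3*k + 5)*factorial(k + 1)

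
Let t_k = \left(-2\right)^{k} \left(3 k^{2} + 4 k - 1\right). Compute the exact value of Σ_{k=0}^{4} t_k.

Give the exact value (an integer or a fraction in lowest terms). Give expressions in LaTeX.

Step 1: r(k) = 2*(-3*k**2 - 10*k - 6)/(3*k**2 + 4*k - 1).
A = -2, B = 1, C = k**2 + 4*k/3 - 1/3.
Need (-2)·f(k+1) − (1)·f(k) = k**2 + 4*k/3 - 1/3.
From deg A=0, deg B=0, deg C=2: d=2.
Solving with deg f ≤ 2: f(k) = -(k - 1)*(k + 1)/3.
Then R = B(k−1)f/C = -(k - 1)*(k + 1)/(3*k**2 + 4*k - 1), so s_k = R(k)·t_k = (-2)**k*(1 - k**2).
Check: Δs_k = (-2)**k*(3*k**2 + 4*k - 1). ✓
Σ_(k=0)^(4) t_k = s_(5) − s_(0) = 768 − (1) = 767.

Σ = 767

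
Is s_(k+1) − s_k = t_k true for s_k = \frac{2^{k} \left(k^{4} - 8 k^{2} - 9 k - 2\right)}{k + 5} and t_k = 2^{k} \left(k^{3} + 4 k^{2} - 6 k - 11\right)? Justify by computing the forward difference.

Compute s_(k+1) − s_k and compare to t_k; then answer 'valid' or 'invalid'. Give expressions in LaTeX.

s_(k+1) = 2**(k + 1)*(-9*k + (k + 1)**4 - 8*(k + 1)**2 - 11)/(k + 6)
s_(k+1) − s_k = 2**k*(k**5 + 12*k**4 + 44*k**3 - 5*k**2 - 190*k - 168)/(k**2 + 11*k + 30)
(s_(k+1) − s_k) − t_k = 3*2**k*(-k**4 - 8*k**3 - 16*k**2 + 37*k + 54)/(k**2 + 11*k + 30)

Invalid: residual \frac{3 \cdot 2^{k} \left(- k^{4} - 8 k^{3} - 16 k^{2} + 37 k + 54\right)}{k^{2} + 11 k + 30} ≠ 0.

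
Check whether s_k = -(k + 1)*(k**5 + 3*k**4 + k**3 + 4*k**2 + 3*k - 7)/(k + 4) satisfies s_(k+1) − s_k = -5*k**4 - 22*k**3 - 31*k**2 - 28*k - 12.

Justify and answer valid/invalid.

Invalid: residual 3*(4*k**5 + 39*k**4 + 118*k**3 + 148*k**2 + 121*k + 55)/(k**2 + 9*k + 20) ≠ 0.

s_(k+1) = (-k**6 - 10*k**5 - 39*k**4 - 81*k**3 - 101*k**2 - 67*k - 10)/(k + 5)
s_(k+1) − s_k = (-5*k**6 - 55*k**5 - 212*k**4 - 393*k**3 - 440*k**2 - 305*k - 75)/(k**2 + 9*k + 20)
(s_(k+1) − s_k) − t_k = 3*(4*k**5 + 39*k**4 + 118*k**3 + 148*k**2 + 121*k + 55)/(k**2 + 9*k + 20)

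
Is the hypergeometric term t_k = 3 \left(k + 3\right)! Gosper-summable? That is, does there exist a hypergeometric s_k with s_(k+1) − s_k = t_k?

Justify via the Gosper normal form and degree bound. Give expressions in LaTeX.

No — key equation has no polynomial f.

Step 1: r(k) = k + 4.
So A=k + 4 and B=1, with C=1.
Need (k + 4)·f(k+1) − (1)·f(k) = 1.
Degrees (1,0,0) ⇒ d ≤ -1.
Negative degree bound (-1): no f exists, t_k not Gosper-summable.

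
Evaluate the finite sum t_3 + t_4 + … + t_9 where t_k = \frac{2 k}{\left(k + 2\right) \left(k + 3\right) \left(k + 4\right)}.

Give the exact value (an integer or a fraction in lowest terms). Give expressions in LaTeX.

Σ = 49/390

Compute t_(k+1)/t_k: get (k + 1)*(k + 2)/(k*(k + 5)).
So A=k + 2 and B=k + 5, with C=k.
Need (k + 2)·f(k+1) − (k + 4)·f(k) = k.
Degrees (1,1,1) ⇒ d ≤ 2.
Solve for f: f(k) = k*(k - 1)/6 (degree 2 ≤ 2).
Then R = B(k−1)f/C = (k - 1)*(k + 4)/6, so s_k = R(k)·t_k = k*(k - 1)/(3*(k + 2)*(k + 3)).
Δs = 2*k/(k**3 + 9*k**2 + 26*k + 24), as required.
Σ_(k=3)^(9) t_k = s_(10) − s_(3) = 5/26 − (1/15) = 49/390.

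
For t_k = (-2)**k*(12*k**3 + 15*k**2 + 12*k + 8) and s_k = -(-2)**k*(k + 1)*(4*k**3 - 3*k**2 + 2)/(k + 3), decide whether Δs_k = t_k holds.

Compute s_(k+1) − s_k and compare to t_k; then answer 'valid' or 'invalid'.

Invalid: residual (-2)**(k + 1)*(12*k**4 + 55*k**3 + 54*k**2 + 44*k + 26)/(k**2 + 7*k + 12) ≠ 0.

s_(k+1) = 2*(-2)**k*(k + 2)*(4*(k + 1)**3 - 3*(k + 1)**2 + 2)/(k + 4)
s_(k+1) − s_k = (-2)**k*(12*k**5 + 75*k**4 + 151*k**3 + 164*k**2 + 112*k + 44)/(k**2 + 7*k + 12)
(s_(k+1) − s_k) − t_k = (-2)**(k + 1)*(12*k**4 + 55*k**3 + 54*k**2 + 44*k + 26)/(k**2 + 7*k + 12)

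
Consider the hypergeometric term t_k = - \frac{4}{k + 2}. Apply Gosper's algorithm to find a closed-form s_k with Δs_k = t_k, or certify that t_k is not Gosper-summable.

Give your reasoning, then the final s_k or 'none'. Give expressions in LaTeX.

none — t_k is not Gosper-summable

r(k) = (k + 2)/(k + 3) after simplifying.
Normal form (A,B,C) = (k + 2, k + 3, 1).
Solve (k + 2)·f(k+1) − (k + 2)·f(k) = 1.
From deg A=1, deg B=1, deg C=0: d=0.
Put f(k) = c0: A·f(k+1) − B(k−1)·f(k) − C = -1; need -1 = 0 — inconsistent ⇒ no f, not summable.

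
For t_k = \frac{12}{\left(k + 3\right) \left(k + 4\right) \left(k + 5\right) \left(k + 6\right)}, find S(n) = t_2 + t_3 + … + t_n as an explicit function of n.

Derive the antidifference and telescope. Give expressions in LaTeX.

S(n) = \frac{2 \left(n^{3} + 15 n^{2} + 74 n - 90\right)}{105 \left(n^{3} + 15 n^{2} + 74 n + 120\right)}

t_(k+1)/t_k = (k + 3)/(k + 7).
Gosper form: A/B · C(k+1)/C(k) with A=k + 3, B=k + 7, C=1.
f must satisfy (k + 3)·f(k+1) − (k + 6)·f(k) = 1.
d = 3 from the (1,1,0) case.
A polynomial solution: f(k) = k*(k**2 + 12*k + 47)/180.
R(k) = B(k−1)·f(k)/C(k) = k*(k + 6)*(k**2 + 12*k + 47)/180; s_k = R·t_k = k*(k**2 + 12*k + 47)/(15*(k + 3)*(k + 4)*(k + 5)).
Verify: 12/(k**4 + 18*k**3 + 119*k**2 + 342*k + 360) matches t_k.
Evaluate: s_(n+1) = (n**3 + 15*n**2 + 74*n + 60)/(15*(n**3 + 15*n**2 + 74*n + 120)); subtract s_(2) = 1/21 ⇒ S(n) = 2*(n**3 + 15*n**2 + 74*n - 90)/(105*(n**3 + 15*n**2 + 74*n + 120)).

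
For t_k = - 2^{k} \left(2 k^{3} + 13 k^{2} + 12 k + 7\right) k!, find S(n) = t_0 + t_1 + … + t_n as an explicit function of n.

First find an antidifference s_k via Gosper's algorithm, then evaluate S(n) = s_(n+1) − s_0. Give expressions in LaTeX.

S(n) = - 2 \cdot 2^{n} n^{3} n! - 14 \cdot 2^{n} n^{2} n! - 16 \cdot 2^{n} n n! - 4 \cdot 2^{n} n! - 3

Ratio r(k) = 2*(2*k**4 + 21*k**3 + 63*k**2 + 78*k + 34)/(2*k**3 + 13*k**2 + 12*k + 7).
A = 2*k + 2, B = 1, C = k**3 + 13*k**2/2 + 6*k + 7/2.
Set up (2*k + 2)·f(k+1) − (1)·f(k) − (k**3 + 13*k**2/2 + 6*k + 7/2) = 0.
From deg A=1, deg B=0, deg C=3: d=2.
Solving with deg f ≤ 2: f(k) = (k**2 + 4*k - 3)/2.
So s_k = (B(k−1)f/C)·t_k = ((k**2 + 4*k - 3)/(2*k**3 + 13*k**2 + 12*k + 7))·t_k = -2**k*(k**2 + 4*k - 3)*factorial(k).
Verify: -2**k*(2*k**3 + 13*k**2 + 12*k + 7)*factorial(k) matches t_k.
s_(n+1) = -2**(n + 1)*(n**2 + 6*n + 2)*factorial(n + 1) and s_(0) = 3, so S(n) = -2*2**n*n**3*factorial(n) - 14*2**n*n**2*factorial(n) - 16*2**n*n*factorial(n) - 4*2**n*factorial(n) - 3.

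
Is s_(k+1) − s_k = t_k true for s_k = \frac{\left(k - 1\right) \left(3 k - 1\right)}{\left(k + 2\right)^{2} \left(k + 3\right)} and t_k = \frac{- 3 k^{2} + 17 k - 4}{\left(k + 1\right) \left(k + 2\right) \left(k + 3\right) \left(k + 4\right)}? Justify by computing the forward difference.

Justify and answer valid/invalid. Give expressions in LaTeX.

Invalid: residual \frac{3 \left(2 k^{3} - k^{2} - 15 k + 4\right)}{k^{6} + 15 k^{5} + 91 k^{4} + 285 k^{3} + 484 k^{2} + 420 k + 144} ≠ 0.

s_(k+1) = k*(3*k + 2)/((k + 3)**2*(k + 4))
s_(k+1) − s_k = (-3*k**3 + 11*k**2 + 49*k - 12)/(k**5 + 14*k**4 + 77*k**3 + 208*k**2 + 276*k + 144)
(s_(k+1) − s_k) − t_k = 3*(2*k**3 - k**2 - 15*k + 4)/(k**6 + 15*k**5 + 91*k**4 + 285*k**3 + 484*k**2 + 420*k + 144)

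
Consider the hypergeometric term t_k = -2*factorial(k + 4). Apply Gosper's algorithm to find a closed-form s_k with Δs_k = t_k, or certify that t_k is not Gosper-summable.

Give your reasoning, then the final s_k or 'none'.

not Gosper-summable; s_k does not exist

r(k) = k + 5 after simplifying.
Take A(k)=k + 5, B(k)=1, C(k)=1.
Set up (k + 5)·f(k+1) − (1)·f(k) − (1) = 0.
d = -1 from the (1,0,0) case.
deg f ≤ -1 is impossible — no certificate.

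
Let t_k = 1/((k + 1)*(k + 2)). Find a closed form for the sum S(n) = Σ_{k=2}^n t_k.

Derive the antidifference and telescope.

t_(k+1)/t_k = (k + 1)/(k + 3).
Normal form (A,B,C) = (k + 1, k + 3, 1).
Key eq: (k + 1)·f(k+1) = (k + 2)·f(k) + (1).
deg f ≤ 1 (via 1,1,0).
Solving with deg f ≤ 1: f(k) = k.
Then R = B(k−1)f/C = k*(k + 2), so s_k = R(k)·t_k = k/(k + 1).
s_(k+1) − s_k = 1/(k**2 + 3*k + 2) = t_k.
Evaluate: s_(n+1) = (n + 1)/(n + 2); subtract s_(2) = 2/3 ⇒ S(n) = (n - 1)/(3*(n + 2)).

S(n) = (n - 1)/(3*(n + 2))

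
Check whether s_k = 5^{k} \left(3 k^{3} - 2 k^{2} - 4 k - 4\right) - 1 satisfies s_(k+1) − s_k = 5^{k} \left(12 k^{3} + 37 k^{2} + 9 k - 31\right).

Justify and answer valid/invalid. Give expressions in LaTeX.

Valid — Δs_k = t_k.

s_(k+1) = 5**(k + 1)*(-4*k + 3*(k + 1)**3 - 2*(k + 1)**2 - 8) - 1
s_(k+1) − s_k = 5**k*(12*k**3 + 37*k**2 + 9*k - 31)
(s_(k+1) − s_k) − t_k = 0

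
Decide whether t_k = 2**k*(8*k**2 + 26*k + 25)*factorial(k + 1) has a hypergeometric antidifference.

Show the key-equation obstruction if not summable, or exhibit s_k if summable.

Compute t_(k+1)/t_k: get 2*(8*k**3 + 58*k**2 + 143*k + 118)/(8*k**2 + 26*k + 25).
Factor: A=2*k + 4; B=1; C=k**2 + 13*k/4 + 25/8.
Solve (2*k + 4)·f(k+1) − (1)·f(k) = k**2 + 13*k/4 + 25/8.
From deg A=1, deg B=0, deg C=2: d=1.
Coefficient equations give f(k) = (4*k + 3)/8.
Certificate R = B(k−1)f/C = (4*k + 3)/(8*k**2 + 26*k + 25) gives s_k = 2**k*(4*k + 3)*factorial(k + 1).
Check: Δs_k = 2**k*(8*k**2 + 26*k + 25)*factorial(k + 1). ✓

Yes. s_k = 2**k*(4*k + 3)*factorial(k + 1).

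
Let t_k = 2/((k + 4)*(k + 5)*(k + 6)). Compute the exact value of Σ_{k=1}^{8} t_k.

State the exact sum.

Σ = 38/1365

Step 1: r(k) = (k + 4)/(k + 7).
Gosper form: A/B · C(k+1)/C(k) with A=k + 4, B=k + 7, C=1.
Key eq: (k + 4)·f(k+1) = (k + 6)·f(k) + (1).
From deg A=1, deg B=1, deg C=0: d=2.
Match coefficients ⇒ f(k) = k*(k + 9)/40.
Certificate R = B(k−1)f/C = k*(k + 6)*(k + 9)/40 gives s_k = k*(k + 9)/(20*(k + 4)*(k + 5)).
Δs = 2/(k**3 + 15*k**2 + 74*k + 120), as required.
Telescoping: Σ = s_(9) − s_(1) = 81/1820 − (1/60) = 38/1365.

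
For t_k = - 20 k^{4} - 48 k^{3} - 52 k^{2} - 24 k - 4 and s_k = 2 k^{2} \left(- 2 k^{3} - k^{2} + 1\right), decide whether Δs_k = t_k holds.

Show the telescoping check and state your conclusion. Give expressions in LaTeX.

s_(k+1) = 2*(k + 1)**2*(-2*(k + 1)**3 - (k + 1)**2 + 1)
s_(k+1) − s_k = -20*k**4 - 48*k**3 - 52*k**2 - 24*k - 4
(s_(k+1) − s_k) − t_k = 0

Valid — Δs_k = t_k.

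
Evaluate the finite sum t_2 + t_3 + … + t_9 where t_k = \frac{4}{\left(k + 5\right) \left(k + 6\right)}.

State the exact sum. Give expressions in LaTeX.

Compute t_(k+1)/t_k: get (k + 5)/(k + 7).
So A=k + 5 and B=k + 7, with C=1.
Solve (k + 5)·f(k+1) − (k + 6)·f(k) = 1.
From deg A=1, deg B=1, deg C=0: d=1.
Coefficient equations give f(k) = k/5.
Certificate R = B(k−1)f/C = k*(k + 6)/5 gives s_k = 4*k/(5*(k + 5)).
Check: Δs_k = 4/(k**2 + 11*k + 30). ✓
Telescoping: Σ = s_(10) − s_(2) = 8/15 − (8/35) = 32/105.

Σ = 32/105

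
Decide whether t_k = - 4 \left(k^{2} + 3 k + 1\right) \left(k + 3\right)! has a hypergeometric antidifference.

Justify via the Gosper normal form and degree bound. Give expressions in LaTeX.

r(k) = (k + 4)*(3*k + (k + 1)**2 + 4)/(k**2 + 3*k + 1) after simplifying.
Take A(k)=k + 4, B(k)=1, C(k)=k**2 + 3*k + 1.
f must satisfy (k + 4)·f(k+1) − (1)·f(k) = k**2 + 3*k + 1.
Bound: deg f ≤ 1.
Match coefficients ⇒ f(k) = k - 1.
Certificate R = B(k−1)f/C = (k - 1)/(k**2 + 3*k + 1) gives s_k = -4*(k - 1)*factorial(k + 3).
Verify: -4*(k**2 + 3*k + 1)*factorial(k + 3) matches t_k.

Yes. s_k = - 4 \left(k - 1\right) \left(k + 3\right)!.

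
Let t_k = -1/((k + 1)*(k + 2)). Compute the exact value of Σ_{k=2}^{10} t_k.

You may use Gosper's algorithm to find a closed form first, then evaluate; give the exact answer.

Σ = -1/4

The ratio is (k + 1)/(k + 3).
Gosper form: A/B · C(k+1)/C(k) with A=k + 1, B=k + 3, C=1.
Key eq: (k + 1)·f(k+1) = (k + 2)·f(k) + (1).
d = 1 from the (1,1,0) case.
Coefficient equations give f(k) = k.
So s_k = (B(k−1)f/C)·t_k = (k*(k + 2))·t_k = -k/(k + 1).
s_(k+1) − s_k = -1/(k**2 + 3*k + 2) = t_k.
Sum = s_(11) − s_(2); s_(11) = -11/12, s_(2) = -2/3 ⇒ -1/4.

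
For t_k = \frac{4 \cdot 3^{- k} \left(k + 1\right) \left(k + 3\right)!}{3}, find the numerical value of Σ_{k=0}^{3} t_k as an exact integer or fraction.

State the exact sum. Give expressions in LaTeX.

Σ = 2024/9

r(k) = (k + 2)*(k + 4)/(3*(k + 1)) after simplifying.
So A=k/3 + 4/3 and B=1, with C=k + 1.
Need (k/3 + 4/3)·f(k+1) − (1)·f(k) = k + 1.
From deg A=1, deg B=0, deg C=1: d=0.
Solve for f: f(k) = 3 (degree 0 ≤ 0).
Then R = B(k−1)f/C = 3/(k + 1), so s_k = R(k)·t_k = 4*factorial(k + 3)/3**k.
s_(k+1) − s_k = 4*(k + 1)*factorial(k + 3)/(3*3**k) = t_k.
Evaluate s at k=4 and k=0: 2240/9 and 24; difference 2024/9.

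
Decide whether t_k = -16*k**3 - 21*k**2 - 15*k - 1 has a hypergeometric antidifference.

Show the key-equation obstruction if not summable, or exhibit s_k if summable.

t_(k+1)/t_k = (16*k**3 + 69*k**2 + 105*k + 53)/(16*k**3 + 21*k**2 + 15*k + 1).
A = 1, B = 1, C = k**3 + 21*k**2/16 + 15*k/16 + 1/16.
f must satisfy (1)·f(k+1) − (1)·f(k) = k**3 + 21*k**2/16 + 15*k/16 + 1/16.
From deg A=0, deg B=0, deg C=3: d=4.
Solve for f: f(k) = k*(4*k**3 - k**2 + k - 3)/16 (degree 4 ≤ 4).
Certificate R = B(k−1)f/C = k*(4*k**3 - k**2 + k - 3)/(16*k**3 + 21*k**2 + 15*k + 1) gives s_k = k*(-4*k**3 + k**2 - k + 3).
Δs = -16*k**3 - 21*k**2 - 15*k - 1, as required.

Yes. s_k = k*(-4*k**3 + k**2 - k + 3).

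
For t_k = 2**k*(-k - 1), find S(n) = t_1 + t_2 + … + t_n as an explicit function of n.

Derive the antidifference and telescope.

Step 1: r(k) = 2*(k + 2)/(k + 1).
Normal form (A,B,C) = (2, 1, k + 1).
Set up (2)·f(k+1) − (1)·f(k) − (k + 1) = 0.
Degrees (0,0,1) ⇒ d ≤ 1.
Solve for f: f(k) = k - 1 (degree 1 ≤ 1).
Then R = B(k−1)f/C = (k - 1)/(k + 1), so s_k = R(k)·t_k = 2**k*(1 - k).
Check: Δs_k = 2**k*(-k - 1). ✓
Σ_(k=1)^n t_k = s_(n+1) − s_(1) = (-2**(n + 1)*n) − (0), i.e. -2**(n + 1)*n.

S(n) = -2**(n + 1)*n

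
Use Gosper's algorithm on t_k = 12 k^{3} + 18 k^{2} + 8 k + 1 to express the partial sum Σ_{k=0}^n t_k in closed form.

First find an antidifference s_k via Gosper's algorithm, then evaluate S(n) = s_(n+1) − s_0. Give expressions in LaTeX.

Compute t_(k+1)/t_k: get (12*k**3 + 54*k**2 + 80*k + 39)/(12*k**3 + 18*k**2 + 8*k + 1).
Factor: A=1; B=1; C=k**3 + 3*k**2/2 + 2*k/3 + 1/12.
Key eq: (1)·f(k+1) = (1)·f(k) + (k**3 + 3*k**2/2 + 2*k/3 + 1/12).
deg f ≤ 4 (via 0,0,3).
A polynomial solution: f(k) = k**2*(3*k**2 - 2)/12.
Then R = B(k−1)f/C = k**2*(3*k**2 - 2)/((2*k + 1)*(6*k**2 + 6*k + 1)), so s_k = R(k)·t_k = k**2*(3*k**2 - 2).
Check: Δs_k = 12*k**3 + 18*k**2 + 8*k + 1. ✓
Telescope: S(n) = s_(n+1) − s_(0) = 3*n**4 + 12*n**3 + 16*n**2 + 8*n + 1 − (0) = 3*n**4 + 12*n**3 + 16*n**2 + 8*n + 1.

S(n) = 3 n^{4} + 12 n^{3} + 16 n^{2} + 8 n + 1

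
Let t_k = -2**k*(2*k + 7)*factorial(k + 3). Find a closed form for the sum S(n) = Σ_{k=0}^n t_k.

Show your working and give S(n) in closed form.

S(n) = -2*2**n*factorial(n + 4) + 6

Step 1: r(k) = 2*(k + 4)*(2*k + 9)/(2*k + 7).
Factor: A=2*k + 8; B=1; C=k + 7/2.
Key eq: (2*k + 8)·f(k+1) = (1)·f(k) + (k + 7/2).
Degrees (1,0,1) ⇒ d ≤ 0.
Solving with deg f ≤ 0: f(k) = 1/2.
So s_k = (B(k−1)f/C)·t_k = (1/(2*k + 7))·t_k = -2**k*factorial(k + 3).
s_(k+1) − s_k = -2**k*(2*k + 7)*factorial(k + 3) = t_k.
s_(n+1) = -2**(n + 1)*factorial(n + 4) and s_(0) = -6, so S(n) = -2*2**n*factorial(n + 4) + 6.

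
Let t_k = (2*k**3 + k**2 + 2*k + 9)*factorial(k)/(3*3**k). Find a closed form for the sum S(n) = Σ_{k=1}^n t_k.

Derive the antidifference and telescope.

S(n) = 3**(-n - 1)*n*(2*n + 5)*factorial(n + 1)

The ratio is (k + 1)*(2*k + 2*(k + 1)**3 + (k + 1)**2 + 11)/(3*(2*k**3 + k**2 + 2*k + 9)).
Factor: A=k/3 + 1/3; B=1; C=k**3 + k**2/2 + k + 9/2.
Set up (k/3 + 1/3)·f(k+1) − (1)·f(k) − (k**3 + k**2/2 + k + 9/2) = 0.
Degrees (1,0,3) ⇒ d ≤ 2.
Match coefficients ⇒ f(k) = 3*(k - 1)*(2*k + 3)/2.
R(k) = B(k−1)·f(k)/C(k) = 3*(k - 1)*(2*k + 3)/(2*k**3 + k**2 + 2*k + 9); s_k = R·t_k = (k - 1)*(2*k + 3)*factorial(k)/3**k.
s_(k+1) − s_k = (2*k**3 + k**2 + 2*k + 9)*factorial(k)/(3*3**k) = t_k.
Σ_(k=1)^n t_k = s_(n+1) − s_(1) = (3**(-n - 1)*n*(2*n + 5)*factorial(n + 1)) − (0), i.e. 3**(-n - 1)*n*(2*n + 5)*factorial(n + 1).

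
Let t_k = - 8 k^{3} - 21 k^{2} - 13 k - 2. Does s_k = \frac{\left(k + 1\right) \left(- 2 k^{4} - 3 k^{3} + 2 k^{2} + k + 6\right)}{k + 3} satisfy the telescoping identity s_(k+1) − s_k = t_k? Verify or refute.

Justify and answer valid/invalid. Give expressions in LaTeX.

Invalid: residual \frac{12 \left(k^{4} + 7 k^{3} + 13 k^{2} + 7 k + 2\right)}{k^{2} + 7 k + 12} ≠ 0.

s_(k+1) = (-2*k**5 - 15*k**4 - 41*k**3 - 50*k**2 - 20*k + 8)/(k + 4)
s_(k+1) − s_k = k*(-8*k**4 - 65*k**3 - 172*k**2 - 189*k - 86)/(k**2 + 7*k + 12)
(s_(k+1) − s_k) − t_k = 12*(k**4 + 7*k**3 + 13*k**2 + 7*k + 2)/(k**2 + 7*k + 12)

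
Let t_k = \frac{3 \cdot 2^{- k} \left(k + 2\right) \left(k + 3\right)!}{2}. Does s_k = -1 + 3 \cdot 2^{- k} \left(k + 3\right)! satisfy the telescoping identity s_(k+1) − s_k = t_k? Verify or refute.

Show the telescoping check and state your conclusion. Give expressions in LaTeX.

Valid: the claim telescopes to t_k.

s_(k+1) = 3*2**(-k - 1)*factorial(k + 4) - 1
s_(k+1) − s_k = 3*(k + 2)*factorial(k + 3)/(2*2**k)
(s_(k+1) − s_k) − t_k = 0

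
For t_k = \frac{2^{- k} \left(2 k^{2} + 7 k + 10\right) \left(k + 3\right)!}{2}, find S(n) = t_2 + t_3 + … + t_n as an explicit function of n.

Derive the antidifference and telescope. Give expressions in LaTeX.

The ratio is (k + 4)*(7*k + 2*(k + 1)**2 + 17)/(2*(2*k**2 + 7*k + 10)).
Take A(k)=k/2 + 2, B(k)=1, C(k)=k**2 + 7*k/2 + 5.
Set up (k/2 + 2)·f(k+1) − (1)·f(k) − (k**2 + 7*k/2 + 5) = 0.
d = 1 from the (1,0,2) case.
Match coefficients ⇒ f(k) = 2*k + 1.
So s_k = (B(k−1)f/C)·t_k = (2*(2*k + 1)/(2*k**2 + 7*k + 10))·t_k = (2*k + 1)*factorial(k + 3)/2**k.
Δs = (2*k**2 + 7*k + 10)*factorial(k + 3)/(2*2**k), as required.
Telescope: S(n) = s_(n+1) − s_(2) = 2**(-n - 1)*(2*n + 3)*factorial(n + 4) − (150) = -150 + n*factorial(n + 4)/2**n + 3*factorial(n + 4)/(2*2**n).

S(n) = -150 + 2^{- n} n \left(n + 4\right)! + \frac{3 \cdot 2^{- n} \left(n + 4\right)!}{2}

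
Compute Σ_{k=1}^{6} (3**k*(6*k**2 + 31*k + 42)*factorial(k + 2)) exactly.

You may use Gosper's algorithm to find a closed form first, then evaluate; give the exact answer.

Σ = 13491515430

Ratio r(k) = 3*(6*k**3 + 61*k**2 + 208*k + 237)/(6*k**2 + 31*k + 42).
A = 3*k + 9, B = 1, C = k**2 + 31*k/6 + 7.
Key eq: (3*k + 9)·f(k+1) = (1)·f(k) + (k**2 + 31*k/6 + 7).
deg f ≤ 1 (via 1,0,2).
Coefficient equations give f(k) = (2*k + 3)/6.
So s_k = (B(k−1)f/C)·t_k = ((2*k + 3)/(6*k**2 + 31*k + 42))·t_k = 3**k*(2*k + 3)*factorial(k + 2).
Verify: 3**k*(6*k**2 + 31*k + 42)*factorial(k + 2) matches t_k.
Σ_(k=1)^(6) t_k = s_(7) − s_(1) = 13491515520 − (90) = 13491515430.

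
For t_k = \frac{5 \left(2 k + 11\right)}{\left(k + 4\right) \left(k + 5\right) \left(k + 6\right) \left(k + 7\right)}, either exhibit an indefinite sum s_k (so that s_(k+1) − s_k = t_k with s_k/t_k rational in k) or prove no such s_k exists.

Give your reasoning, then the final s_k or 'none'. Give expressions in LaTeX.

The ratio is (k + 4)*(2*k + 13)/((k + 8)*(2*k + 11)).
Factor: A=k + 4; B=k + 8; C=k + 11/2.
Key eq: (k + 4)·f(k+1) = (k + 7)·f(k) + (k + 11/2).
deg f ≤ 3 (via 1,1,1).
Solving with deg f ≤ 3: f(k) = k*(k + 5)*(k + 10)/48.
Then R = B(k−1)f/C = k*(k + 5)*(k + 7)*(k + 10)/(24*(2*k + 11)), so s_k = R(k)·t_k = 5*k*(k + 10)/(24*(k**2 + 10*k + 24)).
Δs = 5*(2*k + 11)/(k**4 + 22*k**3 + 179*k**2 + 638*k + 840), as required.

s_k = \frac{5 k \left(k + 10\right)}{24 \left(k^{2} + 10 k + 24\right)}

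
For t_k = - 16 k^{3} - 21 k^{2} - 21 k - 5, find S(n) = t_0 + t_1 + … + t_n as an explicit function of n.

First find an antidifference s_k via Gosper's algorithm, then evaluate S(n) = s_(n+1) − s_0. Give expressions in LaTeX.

Step 1: r(k) = (16*k**3 + 69*k**2 + 111*k + 63)/(16*k**3 + 21*k**2 + 21*k + 5).
A = 1, B = 1, C = k**3 + 21*k**2/16 + 21*k/16 + 5/16.
Solve (1)·f(k+1) − (1)·f(k) = k**3 + 21*k**2/16 + 21*k/16 + 5/16.
From deg A=0, deg B=0, deg C=3: d=4.
Solve for f: f(k) = k*(4*k**3 - k**2 + 4*k - 2)/16 (degree 4 ≤ 4).
Get s_k = R·t_k = k*(-4*k**3 + k**2 - 4*k + 2) with R(k) = B(k−1)f(k)/C(k) = k*(4*k**3 - k**2 + 4*k - 2)/((16*k + 5)*(k**2 + k + 1)).
Δs = -16*k**3 - 21*k**2 - 21*k - 5, as required.
Evaluate: s_(n+1) = -4*n**4 - 15*n**3 - 25*n**2 - 19*n - 5; subtract s_(0) = 0 ⇒ S(n) = -4*n**4 - 15*n**3 - 25*n**2 - 19*n - 5.

S(n) = - 4 n^{4} - 15 n^{3} - 25 n^{2} - 19 n - 5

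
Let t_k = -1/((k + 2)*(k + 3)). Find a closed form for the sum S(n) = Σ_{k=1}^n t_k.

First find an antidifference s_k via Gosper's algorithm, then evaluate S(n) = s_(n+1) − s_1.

Compute t_(k+1)/t_k: get (k + 2)/(k + 4).
Factor: A=k + 2; B=k + 4; C=1.
Need (k + 2)·f(k+1) − (k + 3)·f(k) = 1.
Bound: deg f ≤ 1.
Solving with deg f ≤ 1: f(k) = k/2.
Then R = B(k−1)f/C = k*(k + 3)/2, so s_k = R(k)·t_k = -k/(2*k + 4).
s_(k+1) − s_k = -1/(k**2 + 5*k + 6) = t_k.
Evaluate: s_(n+1) = (-n - 1)/(2*(n + 3)); subtract s_(1) = -1/6 ⇒ S(n) = -n/(3*n + 9).

S(n) = -n/(3*n + 9)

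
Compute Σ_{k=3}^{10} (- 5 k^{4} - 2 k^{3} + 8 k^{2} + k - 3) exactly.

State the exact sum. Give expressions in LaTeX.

The ratio is (5*k**4 + 22*k**3 + 28*k**2 + 9*k + 1)/(5*k**4 + 2*k**3 - 8*k**2 - k + 3).
Take A(k)=1, B(k)=1, C(k)=k**4 + 2*k**3/5 - 8*k**2/5 - k/5 + 3/5.
Set up (1)·f(k+1) − (1)·f(k) − (k**4 + 2*k**3/5 - 8*k**2/5 - k/5 + 3/5) = 0.
d = 5 from the (0,0,4) case.
Solve for f: f(k) = k*(k**4 - 2*k**3 - 2*k**2 + 4*k + 2)/5 (degree 5 ≤ 5).
So s_k = (B(k−1)f/C)·t_k = (k*(k**4 - 2*k**3 - 2*k**2 + 4*k + 2)/(5*k**4 + 2*k**3 - 8*k**2 - k + 3))·t_k = k*(-k**4 + 2*k**3 + 2*k**2 - 4*k - 2).
s_(k+1) − s_k = -5*k**4 - 2*k**3 + 8*k**2 + k - 3 = t_k.
Telescoping: Σ = s_(11) − s_(3) = -129613 − (-69) = -129544.

Σ = -129544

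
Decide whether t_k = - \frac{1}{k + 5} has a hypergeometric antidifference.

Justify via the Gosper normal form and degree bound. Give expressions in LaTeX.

No — key equation has no polynomial f.

t_(k+1)/t_k = (k + 5)/(k + 6).
So A=k + 5 and B=k + 6, with C=1.
Key eq: (k + 5)·f(k+1) = (k + 5)·f(k) + (1).
d = 0 from the (1,1,0) case.
Write f(k) = c0. Then LHS − RHS = -1, requiring -1 = 0: contradictory. No certificate.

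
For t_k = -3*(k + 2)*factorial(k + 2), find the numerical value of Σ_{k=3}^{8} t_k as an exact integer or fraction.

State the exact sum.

Σ = -119750040

Ratio r(k) = (k + 3)**2/(k + 2).
Normal form (A,B,C) = (k + 3, 1, k + 2).
Key eq: (k + 3)·f(k+1) = (1)·f(k) + (k + 2).
Degrees (1,0,1) ⇒ d ≤ 0.
Solving with deg f ≤ 0: f(k) = 1.
Certificate R = B(k−1)f/C = 1/(k + 2) gives s_k = -3*factorial(k + 2).
Δs = -3*(k + 2)*factorial(k + 2), as required.
Evaluate s at k=9 and k=3: -119750400 and -360; difference -119750040.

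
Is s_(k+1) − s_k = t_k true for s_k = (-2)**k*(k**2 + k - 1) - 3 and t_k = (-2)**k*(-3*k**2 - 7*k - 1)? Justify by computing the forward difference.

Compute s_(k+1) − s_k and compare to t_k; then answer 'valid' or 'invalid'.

s_(k+1) = (-2)**(k + 1)*(k + (k + 1)**2) - 3
s_(k+1) − s_k = (-2)**k*(-3*k**2 - 7*k - 1)
(s_(k+1) − s_k) − t_k = 0

Valid — Δs_k = t_k.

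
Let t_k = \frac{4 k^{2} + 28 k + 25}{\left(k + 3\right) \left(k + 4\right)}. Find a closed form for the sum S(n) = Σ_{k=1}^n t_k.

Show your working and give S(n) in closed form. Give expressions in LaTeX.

S(n) = \frac{n \left(16 n + 41\right)}{4 \left(n + 4\right)}

t_(k+1)/t_k = (k + 3)*(28*k + 4*(k + 1)**2 + 53)/((k + 5)*(4*k**2 + 28*k + 25)).
A = k + 3, B = k + 5, C = k**2 + 7*k + 25/4.
Key eq: (k + 3)·f(k+1) = (k + 4)·f(k) + (k**2 + 7*k + 25/4).
Bound: deg f ≤ 2.
Coefficient equations give f(k) = k*(12*k + 13)/12.
Get s_k = R·t_k = k*(12*k + 13)/(3*(k + 3)) with R(k) = B(k−1)f(k)/C(k) = k*(k + 4)*(12*k + 13)/(3*(4*k**2 + 28*k + 25)).
s_(k+1) − s_k = (4*k**2 + 28*k + 25)/(k**2 + 7*k + 12) = t_k.
Σ_(k=1)^n t_k = s_(n+1) − s_(1) = ((12*n**2 + 37*n + 25)/(3*(n + 4))) − (25/12), i.e. n*(16*n + 41)/(4*(n + 4)).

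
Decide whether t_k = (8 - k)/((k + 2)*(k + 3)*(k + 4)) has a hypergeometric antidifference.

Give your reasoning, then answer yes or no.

Yes. s_k = k*(k + 7)/(2*(k + 2)*(k + 3)).

t_(k+1)/t_k = (k - 7)*(k + 2)/((k - 8)*(k + 5)).
A = k + 2, B = k + 5, C = k - 8.
Key eq: (k + 2)·f(k+1) = (k + 4)·f(k) + (k - 8).
From deg A=1, deg B=1, deg C=1: d=2.
Coefficient equations give f(k) = -k*(k + 7)/2.
R(k) = B(k−1)·f(k)/C(k) = -k*(k + 4)*(k + 7)/(2*(k - 8)); s_k = R·t_k = k*(k + 7)/(2*(k + 2)*(k + 3)).
Check: Δs_k = (8 - k)/(k**3 + 9*k**2 + 26*k + 24). ✓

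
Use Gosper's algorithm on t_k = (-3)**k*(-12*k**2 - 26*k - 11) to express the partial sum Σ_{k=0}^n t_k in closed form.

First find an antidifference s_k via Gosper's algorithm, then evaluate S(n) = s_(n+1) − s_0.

S(n) = -9*(-3)**n*n**2 - 24*(-3)**n*n - 12*(-3)**n + 1

Step 1: r(k) = 3*(-12*k**2 - 50*k - 49)/(12*k**2 + 26*k + 11).
Normal form (A,B,C) = (-3, 1, k**2 + 13*k/6 + 11/12).
Key eq: (-3)·f(k+1) = (1)·f(k) + (k**2 + 13*k/6 + 11/12).
From deg A=0, deg B=0, deg C=2: d=2.
Match coefficients ⇒ f(k) = -(k + 1)*(3*k - 1)/12.
So s_k = (B(k−1)f/C)·t_k = (-(k + 1)*(3*k - 1)/(12*k**2 + 26*k + 11))·t_k = (-3)**k*(3*k**2 + 2*k - 1).
Δs = (-3)**k*(-12*k**2 - 26*k - 11), as required.
Σ_(k=0)^n t_k = s_(n+1) − s_(0) = ((-3)**(n + 1)*(3*n**2 + 8*n + 4)) − (-1), i.e. -9*(-3)**n*n**2 - 24*(-3)**n*n - 12*(-3)**n + 1.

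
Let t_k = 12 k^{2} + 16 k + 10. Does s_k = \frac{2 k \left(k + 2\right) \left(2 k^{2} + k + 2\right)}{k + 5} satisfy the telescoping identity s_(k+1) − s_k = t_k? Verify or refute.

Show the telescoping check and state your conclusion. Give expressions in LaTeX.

s_(k+1) = 2*(k + 1)*(k + 3)*(k + 2*(k + 1)**2 + 3)/(k + 6)
s_(k+1) − s_k = 2*(6*k**4 + 62*k**3 + 162*k**2 + 166*k + 75)/(k**2 + 11*k + 30)
(s_(k+1) − s_k) − t_k = 6*(-4*k**3 - 37*k**2 - 43*k - 25)/(k**2 + 11*k + 30)

Invalid: residual \frac{6 \left(- 4 k^{3} - 37 k^{2} - 43 k - 25\right)}{k^{2} + 11 k + 30} ≠ 0.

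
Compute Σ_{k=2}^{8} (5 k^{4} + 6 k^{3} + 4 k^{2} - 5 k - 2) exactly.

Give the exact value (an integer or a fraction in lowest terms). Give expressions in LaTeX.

Σ = 52248

t_(k+1)/t_k = (5*k**4 + 26*k**3 + 52*k**2 + 41*k + 8)/(5*k**4 + 6*k**3 + 4*k**2 - 5*k - 2).
A = 1, B = 1, C = k**4 + 6*k**3/5 + 4*k**2/5 - k - 2/5.
Set up (1)·f(k+1) − (1)·f(k) − (k**4 + 6*k**3/5 + 4*k**2/5 - k - 2/5) = 0.
deg f ≤ 5 (via 0,0,4).
Coefficient equations give f(k) = k*(k**4 - k**3 - 3*k + 1)/5.
R(k) = B(k−1)·f(k)/C(k) = k*(k**4 - k**3 - 3*k + 1)/(5*k**4 + 6*k**3 + 4*k**2 - 5*k - 2); s_k = R·t_k = k*(k**4 - k**3 - 3*k + 1).
Verify: 5*k**4 + 6*k**3 + 4*k**2 - 5*k - 2 matches t_k.
Sum = s_(9) − s_(2); s_(9) = 52254, s_(2) = 6 ⇒ 52248.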